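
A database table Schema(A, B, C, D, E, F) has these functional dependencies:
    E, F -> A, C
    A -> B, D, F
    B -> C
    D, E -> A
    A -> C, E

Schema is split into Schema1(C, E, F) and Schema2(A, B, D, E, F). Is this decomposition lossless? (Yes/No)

Yes

Common attributes: {E, F}; their closure is {A, B, C, D, E, F}.
Since Schema1 ⊆ {A, B, C, D, E, F}, the intersection is a superkey of Schema1; the decomposition is lossless.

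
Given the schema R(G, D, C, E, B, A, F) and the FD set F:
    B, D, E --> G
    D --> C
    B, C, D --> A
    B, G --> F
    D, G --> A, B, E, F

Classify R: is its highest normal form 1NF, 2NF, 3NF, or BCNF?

Candidate keys: {B, D, E}, {D, G}. Prime attributes: {B, D, E, G}.
D --> C breaks BCNF: {D}⁺ = {C, D}, so {D} is not a superkey.
D --> C has non-prime {C} on the right and a non-superkey on the left, so 3NF fails.
Since {D} ⊂ {D, G} and {D}⁺ ⊇ {C} with {C} non-prime, there is a partial dependency; 2NF fails.

1NF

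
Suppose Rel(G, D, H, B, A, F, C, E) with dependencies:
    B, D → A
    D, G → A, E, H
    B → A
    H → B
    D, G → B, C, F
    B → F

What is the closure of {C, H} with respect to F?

Start with {C, H}.
H → B applies; add {B} → now {B, C, H}.
B → F applies; add {F} → now {B, C, F, H}.
B → A applies; add {A} → now {A, B, C, F, H}.
No further FD applies.

{A, B, C, F, H}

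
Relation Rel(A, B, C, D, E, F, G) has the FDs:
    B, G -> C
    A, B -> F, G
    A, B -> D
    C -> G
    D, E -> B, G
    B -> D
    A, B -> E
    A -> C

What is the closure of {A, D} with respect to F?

Start with {A, D}.
A -> C applies; add {C} → now {A, C, D}.
C -> G applies; add {G} → now {A, C, D, G}.
No further FD applies.

{A, C, D, G}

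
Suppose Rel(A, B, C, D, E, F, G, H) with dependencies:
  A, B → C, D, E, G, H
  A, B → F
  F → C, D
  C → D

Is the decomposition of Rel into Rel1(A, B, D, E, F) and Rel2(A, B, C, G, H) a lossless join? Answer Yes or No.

Yes

The shared attributes are {A, B} and {A, B}⁺ = {A, B, C, D, E, F, G, H}.
Since Rel1 ⊆ {A, B, C, D, E, F, G, H}, the intersection is a superkey of Rel1; the decomposition is lossless.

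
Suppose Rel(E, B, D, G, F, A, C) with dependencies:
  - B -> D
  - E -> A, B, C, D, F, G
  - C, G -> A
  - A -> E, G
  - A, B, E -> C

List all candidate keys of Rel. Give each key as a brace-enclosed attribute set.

Closure of {A} is {A, B, C, D, E, F, G}, the whole schema; {A} is a candidate key.
Closure of {E} is {A, B, C, D, E, F, G}, the whole schema; {E} is a candidate key.
Closure of {C, G} is {A, B, C, D, E, F, G}, the whole schema; {C, G} is a candidate key.
Any other superkey properly contains one of these, so there are no further candidate keys.

{A}, {C, G}, {E}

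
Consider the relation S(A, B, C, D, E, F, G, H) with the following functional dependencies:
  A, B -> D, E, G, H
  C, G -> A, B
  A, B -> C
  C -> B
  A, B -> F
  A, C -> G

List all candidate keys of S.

{A, B}, {A, C}, {C, G}

{A, B}⁺ = {A, B, C, D, E, F, G, H}, which is every attribute, so {A, B} is a candidate key.
{A, C}⁺ = {A, B, C, D, E, F, G, H}, which is every attribute, so {A, C} is a candidate key.
{C, G}⁺ = {A, B, C, D, E, F, G, H}, which is every attribute, so {C, G} is a candidate key.
No proper subset of any of these is a key, and no other minimal superkey exists.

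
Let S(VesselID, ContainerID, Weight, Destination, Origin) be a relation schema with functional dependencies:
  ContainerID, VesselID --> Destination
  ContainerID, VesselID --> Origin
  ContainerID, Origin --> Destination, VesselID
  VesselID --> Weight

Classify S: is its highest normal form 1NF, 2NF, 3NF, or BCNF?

1NF

Candidate keys: {ContainerID, Origin}, {ContainerID, VesselID}. Prime attributes: {ContainerID, Origin, VesselID}.
VesselID --> Weight breaks BCNF: {VesselID}⁺ = {VesselID, Weight}, so {VesselID} is not a superkey.
VesselID --> Weight has non-prime {Weight} on the right and a non-superkey on the left, so 3NF fails.
Since {VesselID} ⊂ {ContainerID, VesselID} and {VesselID}⁺ ⊇ {Weight} with {Weight} non-prime, there is a partial dependency; 2NF fails.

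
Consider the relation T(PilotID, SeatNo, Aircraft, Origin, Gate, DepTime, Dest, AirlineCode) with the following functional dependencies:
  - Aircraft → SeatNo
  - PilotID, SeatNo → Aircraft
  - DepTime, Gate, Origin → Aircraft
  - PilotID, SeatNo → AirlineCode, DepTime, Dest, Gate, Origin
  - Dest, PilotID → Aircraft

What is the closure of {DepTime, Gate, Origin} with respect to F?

{Aircraft, DepTime, Gate, Origin, SeatNo}

Start with {DepTime, Gate, Origin}.
DepTime, Gate, Origin → Aircraft applies; add {Aircraft} → now {Aircraft, DepTime, Gate, Origin}.
Aircraft → SeatNo applies; add {SeatNo} → now {Aircraft, DepTime, Gate, Origin, SeatNo}.
No further FD applies.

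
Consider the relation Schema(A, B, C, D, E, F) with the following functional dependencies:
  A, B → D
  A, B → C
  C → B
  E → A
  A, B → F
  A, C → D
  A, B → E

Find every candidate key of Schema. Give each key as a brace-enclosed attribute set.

{A, B}⁺ = {A, B, C, D, E, F} — all of the relation — so {A, B} is a candidate key.
{A, C}⁺ = {A, B, C, D, E, F} — all of the relation — so {A, C} is a candidate key.
{B, E}⁺ = {A, B, C, D, E, F} — all of the relation — so {B, E} is a candidate key.
{C, E}⁺ = {A, B, C, D, E, F} — all of the relation — so {C, E} is a candidate key.
Any other superkey properly contains one of these, so there are no further candidate keys.

{A, B}, {A, C}, {B, E}, {C, E}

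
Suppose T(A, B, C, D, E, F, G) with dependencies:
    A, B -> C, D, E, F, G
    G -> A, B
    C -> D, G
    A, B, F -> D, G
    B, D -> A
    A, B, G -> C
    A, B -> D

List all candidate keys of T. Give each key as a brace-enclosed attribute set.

{A, B}, {B, D}, {C}, {G}

Closure of {C} is {A, B, C, D, E, F, G}, the whole schema; {C} is a candidate key.
Closure of {G} is {A, B, C, D, E, F, G}, the whole schema; {G} is a candidate key.
Closure of {A, B} is {A, B, C, D, E, F, G}, the whole schema; {A, B} is a candidate key.
Closure of {B, D} is {A, B, C, D, E, F, G}, the whole schema; {B, D} is a candidate key.
These are minimal and exhaustive — every other superkey contains one of them.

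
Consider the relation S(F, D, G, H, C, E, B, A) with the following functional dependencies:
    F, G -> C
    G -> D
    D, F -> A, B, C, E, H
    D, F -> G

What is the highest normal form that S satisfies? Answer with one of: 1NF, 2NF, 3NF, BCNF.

3NF

Candidate keys: {D, F}, {F, G}. Prime attributes: {D, F, G}.
G -> D: {G}⁺ = {D, G}, which is not all of the attributes, so the left side is not a superkey — BCNF is violated.
Since {D} ⊆ prime attributes and every other non-superkey FD also has a prime right side, the schema is in 3NF.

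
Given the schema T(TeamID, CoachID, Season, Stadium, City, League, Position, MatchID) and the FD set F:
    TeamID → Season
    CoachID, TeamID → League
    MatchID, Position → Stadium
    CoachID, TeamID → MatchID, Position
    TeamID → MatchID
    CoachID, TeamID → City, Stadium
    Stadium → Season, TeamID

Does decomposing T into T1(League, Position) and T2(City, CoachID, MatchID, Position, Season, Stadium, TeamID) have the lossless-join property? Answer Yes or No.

Common attributes: {Position}; their closure is {Position}.
Neither T1 nor T2 is contained in that closure, so the decomposition is lossy.

No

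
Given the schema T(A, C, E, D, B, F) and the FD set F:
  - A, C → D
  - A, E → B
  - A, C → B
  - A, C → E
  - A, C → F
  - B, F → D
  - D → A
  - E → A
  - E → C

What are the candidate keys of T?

{E}⁺ = {A, B, C, D, E, F} — all of the relation — so {E} is a candidate key.
{A, C}⁺ = {A, B, C, D, E, F} — all of the relation — so {A, C} is a candidate key.
{C, D}⁺ = {A, B, C, D, E, F} — all of the relation — so {C, D} is a candidate key.
{B, C, F}⁺ = {A, B, C, D, E, F} — all of the relation — so {B, C, F} is a candidate key.
No proper subset of any of these is a key, and no other minimal superkey exists.

{A, C}, {B, C, F}, {C, D}, {E}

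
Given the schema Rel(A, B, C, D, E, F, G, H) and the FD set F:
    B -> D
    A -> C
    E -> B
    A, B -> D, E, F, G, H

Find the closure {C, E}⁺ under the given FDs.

{B, C, D, E}

Start with {C, E}.
E -> B applies; add {B} → now {B, C, E}.
B -> D applies; add {D} → now {B, C, D, E}.
No further FD applies.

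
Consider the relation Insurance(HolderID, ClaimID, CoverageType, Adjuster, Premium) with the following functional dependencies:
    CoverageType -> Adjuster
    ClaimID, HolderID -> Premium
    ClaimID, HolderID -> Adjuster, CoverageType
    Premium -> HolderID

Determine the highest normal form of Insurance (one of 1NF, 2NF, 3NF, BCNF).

Candidate keys: {ClaimID, HolderID}, {ClaimID, Premium}. Prime attributes: {ClaimID, HolderID, Premium}.
CoverageType -> Adjuster breaks BCNF: {CoverageType}⁺ = {Adjuster, CoverageType}, so {CoverageType} is not a superkey.
CoverageType -> Adjuster has non-prime {Adjuster} on the right and a non-superkey on the left, so 3NF fails.
No proper subset of a key has a non-prime attribute in its closure, so there is no partial dependency; 2NF holds.

2NF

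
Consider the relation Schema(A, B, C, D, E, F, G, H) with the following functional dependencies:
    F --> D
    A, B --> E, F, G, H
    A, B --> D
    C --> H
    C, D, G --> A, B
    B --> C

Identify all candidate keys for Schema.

{A, B}⁺ = {A, B, C, D, E, F, G, H} — all of the relation — so {A, B} is a candidate key.
{B, D, G}⁺ = {A, B, C, D, E, F, G, H} — all of the relation — so {B, D, G} is a candidate key.
{B, F, G}⁺ = {A, B, C, D, E, F, G, H} — all of the relation — so {B, F, G} is a candidate key.
{C, D, G}⁺ = {A, B, C, D, E, F, G, H} — all of the relation — so {C, D, G} is a candidate key.
{C, F, G}⁺ = {A, B, C, D, E, F, G, H} — all of the relation — so {C, F, G} is a candidate key.
No proper subset of any of these is a key, and no other minimal superkey exists.

{A, B}, {B, D, G}, {B, F, G}, {C, D, G}, {C, F, G}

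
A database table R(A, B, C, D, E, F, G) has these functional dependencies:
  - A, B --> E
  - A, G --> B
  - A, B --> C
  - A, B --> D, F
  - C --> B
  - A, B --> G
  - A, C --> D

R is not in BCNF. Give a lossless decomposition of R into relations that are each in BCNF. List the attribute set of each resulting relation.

{A, C, D, E, F, G}; {B, C}

Candidate keys of the original relation: {A, B}, {A, C}, {A, G}.
Within {A, B, C, D, E, F, G}: {C}⁺ ∩ {A, B, C, D, E, F, G} = {B, C}, not the whole set, so C --> B violates BCNF; decompose into {B, C} and {A, C, D, E, F, G}.
{B, C} is in BCNF.
{A, C, D, E, F, G} is in BCNF.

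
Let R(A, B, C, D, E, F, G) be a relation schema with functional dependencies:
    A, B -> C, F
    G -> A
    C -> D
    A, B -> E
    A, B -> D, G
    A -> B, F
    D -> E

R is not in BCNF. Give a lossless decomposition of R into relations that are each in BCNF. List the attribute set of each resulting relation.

Candidate keys of the original relation: {A}, {G}.
{A, B, C, D, E, F, G}: {C} determines {C, D, E} here but is not a superkey — split on C -> D, E, giving {C, D, E} and {A, B, C, F, G}.
{C, D, E}: {D} determines {D, E} here but is not a superkey — split on D -> E, giving {D, E} and {C, D}.
{D, E} has no BCNF violation.
{C, D} has no BCNF violation.
{A, B, C, F, G} has no BCNF violation.

{A, B, C, F, G}; {C, D}; {D, E}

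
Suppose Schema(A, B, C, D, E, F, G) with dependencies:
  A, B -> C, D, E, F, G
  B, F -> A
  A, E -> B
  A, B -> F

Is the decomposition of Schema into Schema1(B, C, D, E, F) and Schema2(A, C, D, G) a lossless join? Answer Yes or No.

Schema1 ∩ Schema2 = {C, D}; its closure under F is {C, D}.
The closure covers neither Schema1 nor Schema2 entirely; the join is not lossless.

No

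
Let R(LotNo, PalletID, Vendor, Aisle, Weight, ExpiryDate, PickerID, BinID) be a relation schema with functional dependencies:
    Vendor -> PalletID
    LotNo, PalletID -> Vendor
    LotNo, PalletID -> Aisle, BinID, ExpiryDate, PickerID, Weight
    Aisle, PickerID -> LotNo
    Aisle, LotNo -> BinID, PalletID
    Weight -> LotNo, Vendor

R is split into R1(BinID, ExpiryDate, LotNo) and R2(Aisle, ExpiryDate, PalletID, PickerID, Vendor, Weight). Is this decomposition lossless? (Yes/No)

No

R1 ∩ R2 = {ExpiryDate}; its closure under F is {ExpiryDate}.
The closure covers neither R1 nor R2 entirely; the join is not lossless.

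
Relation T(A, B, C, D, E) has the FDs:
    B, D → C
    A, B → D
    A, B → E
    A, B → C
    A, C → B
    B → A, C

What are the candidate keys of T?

{A, C}, {B}

Closure of {B} is {A, B, C, D, E}, the whole schema; {B} is a candidate key.
Closure of {A, C} is {A, B, C, D, E}, the whole schema; {A, C} is a candidate key.
These are minimal and exhaustive — every other superkey contains one of them.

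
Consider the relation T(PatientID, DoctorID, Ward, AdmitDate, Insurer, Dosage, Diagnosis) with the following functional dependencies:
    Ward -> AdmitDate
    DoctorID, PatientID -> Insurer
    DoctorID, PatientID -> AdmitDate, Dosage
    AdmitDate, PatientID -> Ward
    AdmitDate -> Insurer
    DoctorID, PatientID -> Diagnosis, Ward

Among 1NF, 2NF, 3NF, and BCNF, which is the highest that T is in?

2NF

Candidate key: {DoctorID, PatientID}. Prime attributes: {DoctorID, PatientID}.
For Ward -> AdmitDate we have {Ward}⁺ = {AdmitDate, Insurer, Ward}; {Ward} is not a superkey, so BCNF fails.
Ward -> AdmitDate has non-prime {AdmitDate} on the right and a non-superkey on the left, so 3NF fails.
Checking every proper subset of each key, none determines a non-prime attribute — 2NF is satisfied.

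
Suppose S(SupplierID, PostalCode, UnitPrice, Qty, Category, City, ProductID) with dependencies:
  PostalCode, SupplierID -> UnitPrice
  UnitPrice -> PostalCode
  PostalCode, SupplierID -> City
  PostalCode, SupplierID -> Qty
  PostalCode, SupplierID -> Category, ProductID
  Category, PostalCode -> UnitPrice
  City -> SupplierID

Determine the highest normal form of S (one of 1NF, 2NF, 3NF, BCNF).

3NF

Candidate keys: {City, PostalCode}, {City, UnitPrice}, {PostalCode, SupplierID}, {SupplierID, UnitPrice}. Prime attributes: {City, PostalCode, SupplierID, UnitPrice}.
UnitPrice -> PostalCode breaks BCNF: {UnitPrice}⁺ = {PostalCode, UnitPrice}, so {UnitPrice} is not a superkey.
Since {PostalCode} ⊆ prime attributes and every other non-superkey FD also has a prime right side, the schema is in 3NF.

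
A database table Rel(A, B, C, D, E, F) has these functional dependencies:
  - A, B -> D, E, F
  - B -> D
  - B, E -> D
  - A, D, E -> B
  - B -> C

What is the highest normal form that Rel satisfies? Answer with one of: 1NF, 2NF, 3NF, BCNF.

1NF

Candidate keys: {A, B}, {A, D, E}. Prime attributes: {A, B, D, E}.
For B -> D we have {B}⁺ = {B, C, D}; {B} is not a superkey, so BCNF fails.
B -> C has non-prime {C} on the right and a non-superkey on the left, so 3NF fails.
Since {B} ⊂ {A, B} and {B}⁺ ⊇ {C} with {C} non-prime, there is a partial dependency; 2NF fails.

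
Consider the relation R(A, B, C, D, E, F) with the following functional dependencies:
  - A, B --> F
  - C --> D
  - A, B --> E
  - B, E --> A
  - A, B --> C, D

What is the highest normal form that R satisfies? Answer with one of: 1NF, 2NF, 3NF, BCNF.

2NF

Candidate keys: {A, B}, {B, E}. Prime attributes: {A, B, E}.
C --> D breaks BCNF: {C}⁺ = {C, D}, so {C} is not a superkey.
C --> D determines the non-prime attribute {D} from a non-superkey — 3NF is violated.
No non-prime attribute depends on a proper subset of any candidate key, so 2NF holds.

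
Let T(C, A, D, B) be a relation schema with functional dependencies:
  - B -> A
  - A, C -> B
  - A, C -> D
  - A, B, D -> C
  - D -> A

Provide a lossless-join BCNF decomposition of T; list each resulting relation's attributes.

Candidate keys of the original relation: {A, C}, {B, C}, {B, D}, {C, D}.
Within {A, B, C, D}: {B}⁺ ∩ {A, B, C, D} = {A, B}, not the whole set, so B -> A violates BCNF; decompose into {A, B} and {B, C, D}.
{A, B} is in BCNF.
{B, C, D} is in BCNF.

{A, B}; {B, C, D}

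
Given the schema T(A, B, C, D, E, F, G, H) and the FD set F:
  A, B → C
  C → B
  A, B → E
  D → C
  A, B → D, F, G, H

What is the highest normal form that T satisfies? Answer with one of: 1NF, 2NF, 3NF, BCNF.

3NF

Candidate keys: {A, B}, {A, C}, {A, D}. Prime attributes: {A, B, C, D}.
For C → B we have {C}⁺ = {B, C}; {C} is not a superkey, so BCNF fails.
But every attribute on its right side ({B}) is prime, and the same holds for every other non-superkey FD, so 3NF still holds.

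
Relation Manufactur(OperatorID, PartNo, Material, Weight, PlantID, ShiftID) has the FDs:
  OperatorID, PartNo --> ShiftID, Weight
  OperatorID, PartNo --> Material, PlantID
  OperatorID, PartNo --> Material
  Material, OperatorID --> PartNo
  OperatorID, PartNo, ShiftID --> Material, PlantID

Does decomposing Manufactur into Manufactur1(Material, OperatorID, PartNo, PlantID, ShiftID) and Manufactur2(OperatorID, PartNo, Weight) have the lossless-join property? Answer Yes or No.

Manufactur1 ∩ Manufactur2 = {OperatorID, PartNo}; its closure under F is {Material, OperatorID, PartNo, PlantID, ShiftID, Weight}.
Manufactur1 is contained in that closure, so Manufactur1 ∩ Manufactur2 --> Manufactur1 holds and the join is lossless.

Yes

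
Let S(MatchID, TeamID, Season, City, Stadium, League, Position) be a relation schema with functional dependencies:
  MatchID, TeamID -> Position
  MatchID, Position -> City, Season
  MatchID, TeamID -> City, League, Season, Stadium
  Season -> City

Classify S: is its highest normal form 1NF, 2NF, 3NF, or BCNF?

Candidate key: {MatchID, TeamID}. Prime attributes: {MatchID, TeamID}.
MatchID, Position -> City, Season breaks BCNF: {MatchID, Position}⁺ = {City, MatchID, Position, Season}, so {MatchID, Position} is not a superkey.
Because {City, Season} are non-prime and the left side of MatchID, Position -> City, Season is not a superkey, the relation is not in 3NF.
Checking every proper subset of each key, none determines a non-prime attribute — 2NF is satisfied.

2NF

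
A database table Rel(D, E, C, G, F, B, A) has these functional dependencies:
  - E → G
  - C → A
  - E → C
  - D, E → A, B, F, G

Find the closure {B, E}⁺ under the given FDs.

{A, B, C, E, G}

Start with {B, E}.
E → G applies; add {G} → now {B, E, G}.
E → C applies; add {C} → now {B, C, E, G}.
C → A applies; add {A} → now {A, B, C, E, G}.
No further FD applies.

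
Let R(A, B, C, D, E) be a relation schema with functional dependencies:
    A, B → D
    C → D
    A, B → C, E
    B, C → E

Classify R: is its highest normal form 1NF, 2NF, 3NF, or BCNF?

2NF

Candidate key: {A, B}. Prime attributes: {A, B}.
For C → D we have {C}⁺ = {C, D}; {C} is not a superkey, so BCNF fails.
C → D has non-prime {D} on the right and a non-superkey on the left, so 3NF fails.
Checking every proper subset of each key, none determines a non-prime attribute — 2NF is satisfied.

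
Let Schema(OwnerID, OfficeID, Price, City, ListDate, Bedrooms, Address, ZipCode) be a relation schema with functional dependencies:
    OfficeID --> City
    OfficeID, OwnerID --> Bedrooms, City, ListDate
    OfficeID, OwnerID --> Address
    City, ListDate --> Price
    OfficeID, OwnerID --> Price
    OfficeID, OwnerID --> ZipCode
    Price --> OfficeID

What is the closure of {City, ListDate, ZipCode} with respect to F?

{City, ListDate, OfficeID, Price, ZipCode}

Start with {City, ListDate, ZipCode}.
City, ListDate --> Price applies; add {Price} → now {City, ListDate, Price, ZipCode}.
Price --> OfficeID applies; add {OfficeID} → now {City, ListDate, OfficeID, Price, ZipCode}.
No further FD applies.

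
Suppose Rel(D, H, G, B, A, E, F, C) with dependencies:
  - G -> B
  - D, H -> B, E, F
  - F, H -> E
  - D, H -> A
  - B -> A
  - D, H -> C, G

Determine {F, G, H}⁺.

Start with {F, G, H}.
G -> B applies; add {B} → now {B, F, G, H}.
F, H -> E applies; add {E} → now {B, E, F, G, H}.
B -> A applies; add {A} → now {A, B, E, F, G, H}.
No further FD applies.

{A, B, E, F, G, H}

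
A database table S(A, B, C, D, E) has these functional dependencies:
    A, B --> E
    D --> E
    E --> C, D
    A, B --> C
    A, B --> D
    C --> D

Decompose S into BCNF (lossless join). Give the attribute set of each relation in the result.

{A, B, D}; {C, D, E}

Candidate key of the original relation: {A, B}.
In {A, B, C, D, E}, {D} is not a superkey ({D}⁺ restricted to this set is {C, D, E}), so split on D --> C, E into {C, D, E} and {A, B, D}.
{C, D, E}: every determinant is a superkey — BCNF.
{A, B, D}: every determinant is a superkey — BCNF.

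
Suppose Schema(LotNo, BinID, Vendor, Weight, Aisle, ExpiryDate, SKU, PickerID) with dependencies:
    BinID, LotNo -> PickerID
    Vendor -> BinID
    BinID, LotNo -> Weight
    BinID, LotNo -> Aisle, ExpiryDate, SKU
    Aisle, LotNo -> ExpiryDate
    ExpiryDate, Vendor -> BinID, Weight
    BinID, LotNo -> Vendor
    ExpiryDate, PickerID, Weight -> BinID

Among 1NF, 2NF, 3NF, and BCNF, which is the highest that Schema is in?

Candidate keys: {Aisle, LotNo, PickerID, Weight}, {BinID, LotNo}, {ExpiryDate, LotNo, PickerID, Weight}, {LotNo, Vendor}. Prime attributes: {Aisle, BinID, ExpiryDate, LotNo, PickerID, Vendor, Weight}.
For Vendor -> BinID we have {Vendor}⁺ = {BinID, Vendor}; {Vendor} is not a superkey, so BCNF fails.
Since {BinID} ⊆ prime attributes and every other non-superkey FD also has a prime right side, the schema is in 3NF.

3NF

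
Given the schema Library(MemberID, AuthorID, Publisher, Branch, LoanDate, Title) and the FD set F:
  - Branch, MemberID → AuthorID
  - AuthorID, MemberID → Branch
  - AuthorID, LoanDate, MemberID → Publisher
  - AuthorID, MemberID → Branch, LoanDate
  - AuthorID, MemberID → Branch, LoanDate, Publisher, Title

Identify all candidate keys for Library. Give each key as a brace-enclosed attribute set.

No FD produces {MemberID}, so it must be in every candidate key.
{AuthorID, MemberID}⁺ = {AuthorID, Branch, LoanDate, MemberID, Publisher, Title}, which is every attribute, so {AuthorID, MemberID} is a candidate key.
{Branch, MemberID}⁺ = {AuthorID, Branch, LoanDate, MemberID, Publisher, Title}, which is every attribute, so {Branch, MemberID} is a candidate key.
No proper subset of any of these is a key, and no other minimal superkey exists.

{AuthorID, MemberID}, {Branch, MemberID}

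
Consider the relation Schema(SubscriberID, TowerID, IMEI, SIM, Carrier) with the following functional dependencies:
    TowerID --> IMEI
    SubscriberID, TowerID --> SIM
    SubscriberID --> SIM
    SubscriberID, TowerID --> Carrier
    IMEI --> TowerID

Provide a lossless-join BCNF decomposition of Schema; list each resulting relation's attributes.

{Carrier, SubscriberID, TowerID}; {IMEI, TowerID}; {SIM, SubscriberID}

Candidate keys of the original relation: {IMEI, SubscriberID}, {SubscriberID, TowerID}.
Within {Carrier, IMEI, SIM, SubscriberID, TowerID}: {TowerID}⁺ ∩ {Carrier, IMEI, SIM, SubscriberID, TowerID} = {IMEI, TowerID}, not the whole set, so TowerID --> IMEI violates BCNF; decompose into {IMEI, TowerID} and {Carrier, SIM, SubscriberID, TowerID}.
{IMEI, TowerID} is in BCNF.
Within {Carrier, SIM, SubscriberID, TowerID}: {SubscriberID}⁺ ∩ {Carrier, SIM, SubscriberID, TowerID} = {SIM, SubscriberID}, not the whole set, so SubscriberID --> SIM violates BCNF; decompose into {SIM, SubscriberID} and {Carrier, SubscriberID, TowerID}.
{SIM, SubscriberID} is in BCNF.
{Carrier, SubscriberID, TowerID} is in BCNF.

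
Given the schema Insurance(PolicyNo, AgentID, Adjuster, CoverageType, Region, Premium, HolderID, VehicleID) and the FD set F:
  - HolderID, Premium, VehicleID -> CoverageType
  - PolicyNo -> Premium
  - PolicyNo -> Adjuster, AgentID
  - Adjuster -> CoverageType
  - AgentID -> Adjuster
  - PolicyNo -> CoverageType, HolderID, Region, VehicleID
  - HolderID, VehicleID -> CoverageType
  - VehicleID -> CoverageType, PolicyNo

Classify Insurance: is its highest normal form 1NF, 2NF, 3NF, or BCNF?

Candidate keys: {PolicyNo}, {VehicleID}. Prime attributes: {PolicyNo, VehicleID}.
For Adjuster -> CoverageType we have {Adjuster}⁺ = {Adjuster, CoverageType}; {Adjuster} is not a superkey, so BCNF fails.
Adjuster -> CoverageType determines the non-prime attribute {CoverageType} from a non-superkey — 3NF is violated.
Every candidate key is a single attribute, so no partial dependency is possible; 2NF holds.

2NF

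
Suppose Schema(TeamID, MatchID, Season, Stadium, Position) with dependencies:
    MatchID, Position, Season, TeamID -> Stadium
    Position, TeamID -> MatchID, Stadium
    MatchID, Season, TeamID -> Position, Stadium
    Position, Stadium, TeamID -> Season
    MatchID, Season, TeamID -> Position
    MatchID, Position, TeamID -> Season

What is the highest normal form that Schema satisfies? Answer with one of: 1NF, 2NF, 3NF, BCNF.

Candidate keys: {MatchID, Season, TeamID}, {Position, TeamID}. Prime attributes: {MatchID, Position, Season, TeamID}.
Each dependency's left side is a superkey — BCNF holds.

BCNF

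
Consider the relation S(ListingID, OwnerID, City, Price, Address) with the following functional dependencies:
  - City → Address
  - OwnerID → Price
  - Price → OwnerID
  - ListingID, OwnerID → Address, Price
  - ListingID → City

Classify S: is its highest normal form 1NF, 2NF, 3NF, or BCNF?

1NF

Candidate keys: {ListingID, OwnerID}, {ListingID, Price}. Prime attributes: {ListingID, OwnerID, Price}.
City → Address breaks BCNF: {City}⁺ = {Address, City}, so {City} is not a superkey.
Because {Address} is non-prime and the left side of City → Address is not a superkey, the relation is not in 3NF.
{ListingID} is a proper subset of the key {ListingID, OwnerID}, and {ListingID}⁺ contains the non-prime attributes {Address, City} — a partial dependency, so 2NF is violated.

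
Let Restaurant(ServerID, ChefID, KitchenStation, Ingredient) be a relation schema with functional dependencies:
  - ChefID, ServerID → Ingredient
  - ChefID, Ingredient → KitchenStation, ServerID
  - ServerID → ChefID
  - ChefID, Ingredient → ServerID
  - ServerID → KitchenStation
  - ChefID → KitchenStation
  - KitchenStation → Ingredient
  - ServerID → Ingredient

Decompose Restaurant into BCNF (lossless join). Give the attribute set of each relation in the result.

{ChefID, KitchenStation, ServerID}; {Ingredient, KitchenStation}

Candidate keys of the original relation: {ChefID}, {ServerID}.
In {ChefID, Ingredient, KitchenStation, ServerID}, {KitchenStation} is not a superkey ({KitchenStation}⁺ restricted to this set is {Ingredient, KitchenStation}), so split on KitchenStation → Ingredient into {Ingredient, KitchenStation} and {ChefID, KitchenStation, ServerID}.
{Ingredient, KitchenStation} is in BCNF.
{ChefID, KitchenStation, ServerID} is in BCNF.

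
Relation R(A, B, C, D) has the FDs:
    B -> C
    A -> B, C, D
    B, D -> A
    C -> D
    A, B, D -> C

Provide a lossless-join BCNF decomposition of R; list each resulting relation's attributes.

{A, B, C}; {C, D}

Candidate keys of the original relation: {A}, {B}.
In {A, B, C, D}, {C} is not a superkey ({C}⁺ restricted to this set is {C, D}), so split on C -> D into {C, D} and {A, B, C}.
{C, D}: every determinant is a superkey — BCNF.
{A, B, C}: every determinant is a superkey — BCNF.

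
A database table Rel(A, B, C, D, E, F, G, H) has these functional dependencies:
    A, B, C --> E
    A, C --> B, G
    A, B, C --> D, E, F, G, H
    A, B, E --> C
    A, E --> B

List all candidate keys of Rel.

No FD produces {A}, so it must be in every candidate key.
Closure of {A, C} is {A, B, C, D, E, F, G, H}, the whole schema; {A, C} is a candidate key.
Closure of {A, E} is {A, B, C, D, E, F, G, H}, the whole schema; {A, E} is a candidate key.
No proper subset of any of these is a key, and no other minimal superkey exists.

{A, C}, {A, E}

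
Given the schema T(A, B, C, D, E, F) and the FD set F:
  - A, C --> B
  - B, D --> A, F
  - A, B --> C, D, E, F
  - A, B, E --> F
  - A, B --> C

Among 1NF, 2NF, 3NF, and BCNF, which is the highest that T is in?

Candidate keys: {A, B}, {A, C}, {B, D}. Prime attributes: {A, B, C, D}.
Each dependency's left side is a superkey — BCNF holds.

BCNF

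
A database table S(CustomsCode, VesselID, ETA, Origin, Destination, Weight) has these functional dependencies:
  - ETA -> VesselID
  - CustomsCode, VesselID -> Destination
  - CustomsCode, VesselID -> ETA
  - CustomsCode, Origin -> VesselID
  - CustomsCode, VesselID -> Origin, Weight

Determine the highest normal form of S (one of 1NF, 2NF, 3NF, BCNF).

Candidate keys: {CustomsCode, ETA}, {CustomsCode, Origin}, {CustomsCode, VesselID}. Prime attributes: {CustomsCode, ETA, Origin, VesselID}.
For ETA -> VesselID we have {ETA}⁺ = {ETA, VesselID}; {ETA} is not a superkey, so BCNF fails.
But every attribute on its right side ({VesselID}) is prime, and the same holds for every other non-superkey FD, so 3NF still holds.

3NF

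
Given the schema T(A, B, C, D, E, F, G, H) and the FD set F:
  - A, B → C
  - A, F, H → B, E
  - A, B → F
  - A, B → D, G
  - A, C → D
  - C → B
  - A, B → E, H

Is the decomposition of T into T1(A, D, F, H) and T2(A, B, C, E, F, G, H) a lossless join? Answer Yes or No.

The shared attributes are {A, F, H} and {A, F, H}⁺ = {A, B, C, D, E, F, G, H}.
T1 is contained in that closure, so T1 ∩ T2 → T1 holds and the join is lossless.

Yes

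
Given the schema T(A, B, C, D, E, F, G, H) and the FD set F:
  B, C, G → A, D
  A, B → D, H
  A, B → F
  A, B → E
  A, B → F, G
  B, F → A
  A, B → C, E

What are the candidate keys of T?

{A, B}, {B, C, G}, {B, F}

Attributes never on any right-hand side: {B} — every candidate key must contain it.
{A, B}⁺ = {A, B, C, D, E, F, G, H} — all of the relation — so {A, B} is a candidate key.
{B, F}⁺ = {A, B, C, D, E, F, G, H} — all of the relation — so {B, F} is a candidate key.
{B, C, G}⁺ = {A, B, C, D, E, F, G, H} — all of the relation — so {B, C, G} is a candidate key.
These are minimal and exhaustive — every other superkey contains one of them.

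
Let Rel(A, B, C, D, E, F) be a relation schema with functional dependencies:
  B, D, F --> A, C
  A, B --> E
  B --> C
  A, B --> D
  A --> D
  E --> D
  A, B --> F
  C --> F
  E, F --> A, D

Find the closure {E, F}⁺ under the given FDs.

{A, D, E, F}

Start with {E, F}.
E --> D applies; add {D} → now {D, E, F}.
E, F --> A, D applies; add {A} → now {A, D, E, F}.
No further FD applies.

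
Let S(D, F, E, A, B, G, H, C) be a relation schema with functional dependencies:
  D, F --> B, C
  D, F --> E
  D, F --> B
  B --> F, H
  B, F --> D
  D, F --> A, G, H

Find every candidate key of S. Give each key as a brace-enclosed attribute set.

{B}⁺ = {A, B, C, D, E, F, G, H} — all of the relation — so {B} is a candidate key.
{D, F}⁺ = {A, B, C, D, E, F, G, H} — all of the relation — so {D, F} is a candidate key.
Any other superkey properly contains one of these, so there are no further candidate keys.

{B}, {D, F}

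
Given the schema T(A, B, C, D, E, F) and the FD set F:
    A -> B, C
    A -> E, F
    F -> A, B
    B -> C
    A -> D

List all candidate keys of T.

{A}, {F}

{A}⁺ = {A, B, C, D, E, F} — all of the relation — so {A} is a candidate key.
{F}⁺ = {A, B, C, D, E, F} — all of the relation — so {F} is a candidate key.
Any other superkey properly contains one of these, so there are no further candidate keys.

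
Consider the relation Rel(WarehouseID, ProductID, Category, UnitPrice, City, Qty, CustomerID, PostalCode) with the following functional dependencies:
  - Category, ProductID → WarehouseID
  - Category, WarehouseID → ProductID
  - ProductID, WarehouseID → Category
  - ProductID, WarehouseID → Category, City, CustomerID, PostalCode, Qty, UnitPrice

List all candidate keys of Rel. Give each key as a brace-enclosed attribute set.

{Category, ProductID} is a candidate key since {Category, ProductID}⁺ = {Category, City, CustomerID, PostalCode, ProductID, Qty, UnitPrice, WarehouseID} covers every attribute.
{Category, WarehouseID} is a candidate key since {Category, WarehouseID}⁺ = {Category, City, CustomerID, PostalCode, ProductID, Qty, UnitPrice, WarehouseID} covers every attribute.
{ProductID, WarehouseID} is a candidate key since {ProductID, WarehouseID}⁺ = {Category, City, CustomerID, PostalCode, ProductID, Qty, UnitPrice, WarehouseID} covers every attribute.
These are minimal and exhaustive — every other superkey contains one of them.

{Category, ProductID}, {Category, WarehouseID}, {ProductID, WarehouseID}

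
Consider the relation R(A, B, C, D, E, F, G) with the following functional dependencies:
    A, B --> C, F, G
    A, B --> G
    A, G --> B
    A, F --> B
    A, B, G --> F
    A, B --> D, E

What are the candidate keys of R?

{A, B}, {A, F}, {A, G}

No FD produces {A}, so it must be in every candidate key.
{A, B} is a candidate key since {A, B}⁺ = {A, B, C, D, E, F, G} covers every attribute.
{A, F} is a candidate key since {A, F}⁺ = {A, B, C, D, E, F, G} covers every attribute.
{A, G} is a candidate key since {A, G}⁺ = {A, B, C, D, E, F, G} covers every attribute.
No proper subset of any of these is a key, and no other minimal superkey exists.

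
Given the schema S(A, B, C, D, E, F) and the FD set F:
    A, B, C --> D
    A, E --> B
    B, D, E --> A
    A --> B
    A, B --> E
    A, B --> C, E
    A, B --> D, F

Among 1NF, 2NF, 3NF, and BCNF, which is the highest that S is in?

Candidate keys: {A}, {B, D, E}. Prime attributes: {A, B, D, E}.
Every FD has a superkey on the left, so the relation is in BCNF.

BCNF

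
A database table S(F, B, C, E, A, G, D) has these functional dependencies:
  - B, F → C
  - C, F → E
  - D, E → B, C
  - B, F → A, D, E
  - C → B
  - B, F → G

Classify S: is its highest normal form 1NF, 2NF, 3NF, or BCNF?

Candidate keys: {B, F}, {C, F}, {D, E, F}. Prime attributes: {B, C, D, E, F}.
D, E → B, C breaks BCNF: {D, E}⁺ = {B, C, D, E}, so {D, E} is not a superkey.
Its right-hand attributes {B, C} are all prime, as are those of every other non-superkey FD — the relation is in 3NF.

3NF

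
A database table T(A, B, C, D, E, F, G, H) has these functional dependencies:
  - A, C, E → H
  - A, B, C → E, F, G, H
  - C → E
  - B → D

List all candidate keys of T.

{A, B, C}

No FD produces {A, B, C}, so they must be in every candidate key.
{A, B, C} is a candidate key since {A, B, C}⁺ = {A, B, C, D, E, F, G, H} covers every attribute.
Every other attribute set either contains this one or has a smaller closure.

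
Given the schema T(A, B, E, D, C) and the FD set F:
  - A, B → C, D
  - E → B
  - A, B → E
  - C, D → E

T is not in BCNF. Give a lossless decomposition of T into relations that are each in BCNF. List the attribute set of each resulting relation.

Candidate keys of the original relation: {A, B}, {A, C, D}, {A, E}.
{A, B, C, D, E}: {E} determines {B, E} here but is not a superkey — split on E → B, giving {B, E} and {A, C, D, E}.
{B, E} has no BCNF violation.
{A, C, D, E}: {C, D} determines {C, D, E} here but is not a superkey — split on C, D → E, giving {C, D, E} and {A, C, D}.
{C, D, E} has no BCNF violation.
{A, C, D} has no BCNF violation.

{A, C, D}; {B, E}; {C, D, E}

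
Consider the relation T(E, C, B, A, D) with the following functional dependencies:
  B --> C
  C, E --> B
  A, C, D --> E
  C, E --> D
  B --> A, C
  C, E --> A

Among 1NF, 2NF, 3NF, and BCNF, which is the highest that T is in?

Candidate keys: {A, C, D}, {B, D}, {B, E}, {C, E}. Prime attributes: {A, B, C, D, E}.
B --> C: {B}⁺ = {A, B, C}, which is not all of the attributes, so the left side is not a superkey — BCNF is violated.
Its right-hand attributes {C} are all prime, as are those of every other non-superkey FD — the relation is in 3NF.

3NF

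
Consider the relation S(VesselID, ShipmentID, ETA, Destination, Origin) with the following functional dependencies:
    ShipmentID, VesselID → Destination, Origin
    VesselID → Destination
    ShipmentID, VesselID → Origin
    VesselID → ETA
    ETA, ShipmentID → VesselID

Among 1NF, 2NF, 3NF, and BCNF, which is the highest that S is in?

Candidate keys: {ETA, ShipmentID}, {ShipmentID, VesselID}. Prime attributes: {ETA, ShipmentID, VesselID}.
VesselID → Destination: {VesselID}⁺ = {Destination, ETA, VesselID}, which is not all of the attributes, so the left side is not a superkey — BCNF is violated.
VesselID → Destination determines the non-prime attribute {Destination} from a non-superkey — 3NF is violated.
Since {VesselID} ⊂ {ShipmentID, VesselID} and {VesselID}⁺ ⊇ {Destination} with {Destination} non-prime, there is a partial dependency; 2NF fails.

1NF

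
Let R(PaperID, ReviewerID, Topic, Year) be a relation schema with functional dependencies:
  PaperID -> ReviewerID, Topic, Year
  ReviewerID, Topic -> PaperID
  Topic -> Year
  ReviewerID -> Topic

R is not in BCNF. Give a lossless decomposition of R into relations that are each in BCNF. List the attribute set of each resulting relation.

{PaperID, ReviewerID, Topic}; {Topic, Year}

Candidate keys of the original relation: {PaperID}, {ReviewerID}.
Within {PaperID, ReviewerID, Topic, Year}: {Topic}⁺ ∩ {PaperID, ReviewerID, Topic, Year} = {Topic, Year}, not the whole set, so Topic -> Year violates BCNF; decompose into {Topic, Year} and {PaperID, ReviewerID, Topic}.
{Topic, Year} has no BCNF violation.
{PaperID, ReviewerID, Topic} has no BCNF violation.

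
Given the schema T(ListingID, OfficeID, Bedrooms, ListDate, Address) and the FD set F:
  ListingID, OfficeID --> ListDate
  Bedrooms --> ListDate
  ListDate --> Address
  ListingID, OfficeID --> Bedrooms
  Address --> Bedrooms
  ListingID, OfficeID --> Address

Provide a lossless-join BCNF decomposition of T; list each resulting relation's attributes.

{Address, Bedrooms, ListDate}; {Bedrooms, ListingID, OfficeID}

Candidate key of the original relation: {ListingID, OfficeID}.
In {Address, Bedrooms, ListDate, ListingID, OfficeID}, {Bedrooms} is not a superkey ({Bedrooms}⁺ restricted to this set is {Address, Bedrooms, ListDate}), so split on Bedrooms --> Address, ListDate into {Address, Bedrooms, ListDate} and {Bedrooms, ListingID, OfficeID}.
{Address, Bedrooms, ListDate} has no BCNF violation.
{Bedrooms, ListingID, OfficeID} has no BCNF violation.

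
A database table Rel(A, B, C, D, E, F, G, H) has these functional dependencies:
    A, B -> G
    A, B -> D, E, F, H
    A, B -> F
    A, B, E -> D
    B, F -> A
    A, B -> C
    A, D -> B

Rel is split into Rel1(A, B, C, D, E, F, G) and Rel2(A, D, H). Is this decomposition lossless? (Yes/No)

Yes

Rel1 ∩ Rel2 = {A, D}; its closure under F is {A, B, C, D, E, F, G, H}.
This includes all of Rel1, so the common attributes are a superkey of Rel1 — the join is lossless.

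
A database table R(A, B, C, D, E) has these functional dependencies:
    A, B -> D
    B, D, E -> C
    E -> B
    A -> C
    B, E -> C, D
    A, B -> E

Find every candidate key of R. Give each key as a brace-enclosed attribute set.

{A, B}, {A, E}

{A} never appears on the right of any FD, so every key must include it.
{A, B}⁺ = {A, B, C, D, E} — all of the relation — so {A, B} is a candidate key.
{A, E}⁺ = {A, B, C, D, E} — all of the relation — so {A, E} is a candidate key.
These are minimal and exhaustive — every other superkey contains one of them.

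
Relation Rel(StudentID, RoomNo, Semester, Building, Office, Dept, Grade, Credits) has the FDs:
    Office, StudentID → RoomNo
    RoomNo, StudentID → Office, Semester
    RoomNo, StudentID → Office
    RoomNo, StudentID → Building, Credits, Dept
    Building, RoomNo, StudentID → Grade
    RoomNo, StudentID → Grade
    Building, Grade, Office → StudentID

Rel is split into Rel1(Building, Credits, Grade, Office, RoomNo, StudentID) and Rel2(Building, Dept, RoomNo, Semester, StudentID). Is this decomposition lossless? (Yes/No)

Common attributes: {Building, RoomNo, StudentID}; their closure is {Building, Credits, Dept, Grade, Office, RoomNo, Semester, StudentID}.
Since Rel1 ⊆ {Building, Credits, Dept, Grade, Office, RoomNo, Semester, StudentID}, the intersection is a superkey of Rel1; the decomposition is lossless.

Yes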